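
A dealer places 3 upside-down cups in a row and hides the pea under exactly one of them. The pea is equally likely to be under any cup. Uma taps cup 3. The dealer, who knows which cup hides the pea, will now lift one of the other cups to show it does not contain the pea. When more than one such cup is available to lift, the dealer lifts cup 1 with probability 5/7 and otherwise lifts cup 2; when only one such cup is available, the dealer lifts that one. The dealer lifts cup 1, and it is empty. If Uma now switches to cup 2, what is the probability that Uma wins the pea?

Consider each possible location of the pea in turn.
If it is under cup 1 (prior 1/3): the dealer opened cup 1, so this case is ruled out; weight (1/3)·0 = 0.
If it is under cup 2 (prior 1/3): only cup 1 is available, probability 1; weight (1/3)·1 = 1/3.
If it is under cup 3 (prior 1/3): cup 1 is available, opened with probability 5/7; weight (1/3)·(5/7) = 5/21.
The weights sum to 4/7.
So P(the pea under cup 2 | the dealer opened cup 1) = (1/3) / (4/7) = 7/12.

7/12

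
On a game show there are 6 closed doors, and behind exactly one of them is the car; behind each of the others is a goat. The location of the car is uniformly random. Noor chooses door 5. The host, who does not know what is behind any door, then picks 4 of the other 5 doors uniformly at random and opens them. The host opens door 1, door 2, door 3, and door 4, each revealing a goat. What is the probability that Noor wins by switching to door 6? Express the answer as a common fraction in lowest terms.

1/2

Because the host chose which doors to open without knowing where the car is, the choice is independent of the prize location. Learning that none of the 4 opened doors holds the car simply rules out those 4 locations and leaves the remaining 2 doors still equally likely by symmetry.
So P(the car behind door 6) = 1/2.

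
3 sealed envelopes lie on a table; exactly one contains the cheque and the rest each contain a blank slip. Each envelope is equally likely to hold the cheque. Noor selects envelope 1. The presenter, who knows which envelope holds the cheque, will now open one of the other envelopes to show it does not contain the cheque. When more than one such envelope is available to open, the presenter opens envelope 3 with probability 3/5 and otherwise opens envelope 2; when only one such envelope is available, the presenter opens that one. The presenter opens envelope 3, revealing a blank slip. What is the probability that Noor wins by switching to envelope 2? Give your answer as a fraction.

5/8

Condition on the true location of the cheque.
If it is in envelope 1 (prior 1/3): envelope 3 is available, opened with probability 3/5; weight (1/3)·(3/5) = 1/5.
If it is in envelope 2 (prior 1/3): only envelope 3 is available, probability 1; weight (1/3)·1 = 1/3.
If it is in envelope 3 (prior 1/3): the presenter opened envelope 3, so this case is ruled out; weight (1/3)·0 = 0.
The weights sum to 8/15.
So P(the cheque in envelope 2 | the presenter opened envelope 3) = (1/3) / (8/15) = 5/8.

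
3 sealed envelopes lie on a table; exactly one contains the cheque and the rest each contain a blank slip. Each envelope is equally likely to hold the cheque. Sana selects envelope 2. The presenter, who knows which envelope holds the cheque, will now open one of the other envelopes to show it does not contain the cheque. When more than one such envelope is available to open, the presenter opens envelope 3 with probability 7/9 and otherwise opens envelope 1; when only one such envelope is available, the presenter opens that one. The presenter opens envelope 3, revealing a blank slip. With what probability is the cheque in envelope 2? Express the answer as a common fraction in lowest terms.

Condition on the true location of the cheque.
If it is in envelope 1 (prior 1/3): only envelope 3 is available, probability 1; weight (1/3)·1 = 1/3.
If it is in envelope 2 (prior 1/3): envelope 3 is available, opened with probability 7/9; weight (1/3)·(7/9) = 7/27.
If it is in envelope 3 (prior 1/3): the presenter opened envelope 3, so this case is ruled out; weight (1/3)·0 = 0.
The weights sum to 16/27.
So P(the cheque in envelope 2 | the presenter opened envelope 3) = (7/27) / (16/27) = 7/16.

7/16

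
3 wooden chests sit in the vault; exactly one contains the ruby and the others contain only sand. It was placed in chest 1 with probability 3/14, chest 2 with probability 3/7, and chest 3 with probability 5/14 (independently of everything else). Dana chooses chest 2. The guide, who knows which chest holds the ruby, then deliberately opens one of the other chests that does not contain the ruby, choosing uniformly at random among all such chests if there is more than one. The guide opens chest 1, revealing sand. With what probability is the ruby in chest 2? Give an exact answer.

3/8

Condition on the true location of the ruby.
If it is in chest 1 (prior 3/14): the guide opened chest 1, so this case is ruled out; weight (3/14)·0 = 0.
If it is in chest 2 (prior 3/7): the guide has 2 equally likely choices, so probability 1/2; weight (3/7)·(1/2) = 3/14.
If it is in chest 3 (prior 5/14): the guide has no choice, probability 1; weight (5/14)·1 = 5/14.
The weights sum to 4/7.
So P(the ruby in chest 2 | the guide opened chest 1) = (3/14) / (4/7) = 3/8.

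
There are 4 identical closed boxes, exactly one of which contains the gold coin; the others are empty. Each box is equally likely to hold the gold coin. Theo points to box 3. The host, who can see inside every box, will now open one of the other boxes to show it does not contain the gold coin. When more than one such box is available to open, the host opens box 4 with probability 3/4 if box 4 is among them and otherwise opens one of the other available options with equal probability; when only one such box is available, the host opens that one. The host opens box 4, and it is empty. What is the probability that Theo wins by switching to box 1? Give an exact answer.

Condition on the true location of the gold coin.
If it is in any of boxes 1, 2, and 3 (prior 1/4 each): box 4 is available, opened with probability 3/4; weight (1/4)·(3/4) = 3/16 each.
If it is in box 4 (prior 1/4): the host opened box 4, so this case is ruled out; weight (1/4)·0 = 0.
The weights sum to 9/16.
So P(the gold coin in box 1 | the host opened box 4) = (3/16) / (9/16) = 1/3.

1/3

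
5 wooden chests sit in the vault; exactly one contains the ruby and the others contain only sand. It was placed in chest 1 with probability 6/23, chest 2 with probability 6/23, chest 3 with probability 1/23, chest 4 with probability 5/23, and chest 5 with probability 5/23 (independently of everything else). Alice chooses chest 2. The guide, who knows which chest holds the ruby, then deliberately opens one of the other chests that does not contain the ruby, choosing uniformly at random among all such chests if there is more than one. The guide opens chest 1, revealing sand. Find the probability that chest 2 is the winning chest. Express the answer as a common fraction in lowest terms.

9/31

Consider each possible location of the ruby in turn.
If it is in chest 1 (prior 6/23): the guide opened chest 1, so this case is ruled out; weight (6/23)·0 = 0.
If it is in chest 2 (prior 6/23): the guide has 4 equally likely choices, so probability 1/4; weight (6/23)·(1/4) = 3/46.
If it is in chest 3 (prior 1/23): the guide has 3 equally likely choices, so probability 1/3; weight (1/23)·(1/3) = 1/69.
If it is in either of chests 4 and 5 (prior 5/23 each): the guide has 3 equally likely choices, so probability 1/3; weight (5/23)·(1/3) = 5/69 each.
The weights sum to 31/138.
So P(the ruby in chest 2 | the guide opened chest 1) = (3/46) / (31/138) = 9/31.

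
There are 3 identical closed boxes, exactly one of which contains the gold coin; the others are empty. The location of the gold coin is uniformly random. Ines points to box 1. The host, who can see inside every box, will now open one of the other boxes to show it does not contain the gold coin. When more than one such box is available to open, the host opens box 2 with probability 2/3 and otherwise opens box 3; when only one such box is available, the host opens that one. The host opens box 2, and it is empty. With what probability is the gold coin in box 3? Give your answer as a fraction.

Consider each possible location of the gold coin in turn.
If it is in box 1 (prior 1/3): box 2 is available, opened with probability 2/3; weight (1/3)·(2/3) = 2/9.
If it is in box 2 (prior 1/3): the host opened box 2, so this case is ruled out; weight (1/3)·0 = 0.
If it is in box 3 (prior 1/3): only box 2 is available, probability 1; weight (1/3)·1 = 1/3.
The weights sum to 5/9.
So P(the gold coin in box 3 | the host opened box 2) = (1/3) / (5/9) = 3/5.

3/5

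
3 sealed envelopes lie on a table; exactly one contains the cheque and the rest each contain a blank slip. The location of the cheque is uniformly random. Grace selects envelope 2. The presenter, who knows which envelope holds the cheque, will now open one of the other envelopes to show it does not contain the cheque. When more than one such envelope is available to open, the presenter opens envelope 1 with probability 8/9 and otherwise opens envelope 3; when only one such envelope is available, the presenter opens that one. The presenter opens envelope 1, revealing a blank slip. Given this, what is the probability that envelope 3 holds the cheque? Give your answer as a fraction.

9/17

Consider each possible location of the cheque in turn.
If it is in envelope 1 (prior 1/3): the presenter opened envelope 1, so this case is ruled out; weight (1/3)·0 = 0.
If it is in envelope 2 (prior 1/3): envelope 1 is available, opened with probability 8/9; weight (1/3)·(8/9) = 8/27.
If it is in envelope 3 (prior 1/3): only envelope 1 is available, probability 1; weight (1/3)·1 = 1/3.
The weights sum to 17/27.
So P(the cheque in envelope 3 | the presenter opened envelope 1) = (1/3) / (17/27) = 9/17.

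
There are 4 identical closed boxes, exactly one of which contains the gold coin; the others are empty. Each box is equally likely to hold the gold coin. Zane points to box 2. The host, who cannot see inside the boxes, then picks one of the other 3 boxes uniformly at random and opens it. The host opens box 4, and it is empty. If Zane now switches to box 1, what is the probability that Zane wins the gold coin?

Because the host chose which box to open without knowing where the gold coin is, the choice is independent of the prize location. Learning that box 4 does not hold the gold coin simply rules out that one location and leaves the remaining 3 boxes still equally likely by symmetry.
So P(the gold coin in box 1) = 1/3.

1/3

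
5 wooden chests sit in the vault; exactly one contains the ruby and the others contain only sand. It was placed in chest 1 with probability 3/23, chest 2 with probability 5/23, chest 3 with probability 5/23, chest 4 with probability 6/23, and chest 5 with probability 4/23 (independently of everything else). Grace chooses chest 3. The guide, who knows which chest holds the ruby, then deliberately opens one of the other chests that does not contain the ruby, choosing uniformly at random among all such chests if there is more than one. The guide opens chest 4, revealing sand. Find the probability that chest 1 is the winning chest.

Consider each possible location of the ruby in turn.
If it is in chest 1 (prior 3/23): the guide has 3 equally likely choices, so probability 1/3; weight (3/23)·(1/3) = 1/23.
If it is in chest 2 (prior 5/23): the guide has 3 equally likely choices, so probability 1/3; weight (5/23)·(1/3) = 5/69.
If it is in chest 3 (prior 5/23): the guide has 4 equally likely choices, so probability 1/4; weight (5/23)·(1/4) = 5/92.
If it is in chest 4 (prior 6/23): the guide opened chest 4, so this case is ruled out; weight (6/23)·0 = 0.
If it is in chest 5 (prior 4/23): the guide has 3 equally likely choices, so probability 1/3; weight (4/23)·(1/3) = 4/69.
The weights sum to 21/92.
So P(the ruby in chest 1 | the guide opened chest 4) = (1/23) / (21/92) = 4/21.

4/21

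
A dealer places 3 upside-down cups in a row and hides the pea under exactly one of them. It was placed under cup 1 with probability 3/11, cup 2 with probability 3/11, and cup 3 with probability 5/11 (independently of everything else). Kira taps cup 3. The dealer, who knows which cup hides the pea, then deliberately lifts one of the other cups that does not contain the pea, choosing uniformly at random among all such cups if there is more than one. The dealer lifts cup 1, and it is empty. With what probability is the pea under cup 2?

Apply Bayes' rule, conditioning on where the pea actually is.
If it is under cup 1 (prior 3/11): the dealer opened cup 1, so this case is ruled out; weight (3/11)·0 = 0.
If it is under cup 2 (prior 3/11): the dealer has no choice, probability 1; weight (3/11)·1 = 3/11.
If it is under cup 3 (prior 5/11): the dealer has 2 equally likely choices, so probability 1/2; weight (5/11)·(1/2) = 5/22.
The weights sum to 1/2.
So P(the pea under cup 2 | the dealer opened cup 1) = (3/11) / (1/2) = 6/11.

6/11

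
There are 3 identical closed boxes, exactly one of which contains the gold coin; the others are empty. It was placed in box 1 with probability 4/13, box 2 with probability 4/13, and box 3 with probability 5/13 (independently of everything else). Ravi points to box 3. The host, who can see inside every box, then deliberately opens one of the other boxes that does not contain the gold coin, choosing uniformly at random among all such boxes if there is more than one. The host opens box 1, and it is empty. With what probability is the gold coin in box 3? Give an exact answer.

5/13

Apply Bayes' rule, conditioning on where the gold coin actually is.
If it is in box 1 (prior 4/13): the host opened box 1, so this case is ruled out; weight (4/13)·0 = 0.
If it is in box 2 (prior 4/13): the host has no choice, probability 1; weight (4/13)·1 = 4/13.
If it is in box 3 (prior 5/13): the host has 2 equally likely choices, so probability 1/2; weight (5/13)·(1/2) = 5/26.
The weights sum to 1/2.
So P(the gold coin in box 3 | the host opened box 1) = (5/26) / (1/2) = 5/13.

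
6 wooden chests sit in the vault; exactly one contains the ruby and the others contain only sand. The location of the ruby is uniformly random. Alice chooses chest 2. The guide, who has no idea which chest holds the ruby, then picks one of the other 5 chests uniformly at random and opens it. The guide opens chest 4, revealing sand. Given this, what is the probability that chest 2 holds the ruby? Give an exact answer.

Because the guide chose which chest to open without knowing where the ruby is, the choice is independent of the prize location. Learning that chest 4 does not hold the ruby simply rules out that one location and leaves the remaining 5 chests still equally likely by symmetry.
So P(the ruby in chest 2) = 1/5.

1/5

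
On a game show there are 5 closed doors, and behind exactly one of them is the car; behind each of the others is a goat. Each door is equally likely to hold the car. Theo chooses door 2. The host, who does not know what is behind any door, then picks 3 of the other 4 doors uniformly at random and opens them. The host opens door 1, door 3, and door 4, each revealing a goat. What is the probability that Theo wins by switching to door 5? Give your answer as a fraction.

1/2

Consider each possible location of the car in turn.
If it is behind any of doors 1, 3, and 4 (prior 1/5 each): that door was opened and seen not to hold the prize — ruled out; weight (1/5)·0 = 0 each.
If it is behind either of doors 2 and 5 (prior 1/5 each): the host picks exactly this set with probability 1/4 regardless, and none is the prize; weight (1/5)·(1/4) = 1/20 each.
The weights sum to 1/10.
So P(the car behind door 5 | the host opened door 1, door 3, and door 4) = (1/20) / (1/10) = 1/2.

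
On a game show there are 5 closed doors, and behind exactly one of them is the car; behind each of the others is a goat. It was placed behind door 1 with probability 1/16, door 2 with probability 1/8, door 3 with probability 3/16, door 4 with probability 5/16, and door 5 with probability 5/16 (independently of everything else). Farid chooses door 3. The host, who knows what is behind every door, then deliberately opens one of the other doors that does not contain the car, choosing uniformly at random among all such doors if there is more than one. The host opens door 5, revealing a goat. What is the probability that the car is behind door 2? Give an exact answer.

8/41

Consider each possible location of the car in turn.
If it is behind door 1 (prior 1/16): the host has 3 equally likely choices, so probability 1/3; weight (1/16)·(1/3) = 1/48.
If it is behind door 2 (prior 1/8): the host has 3 equally likely choices, so probability 1/3; weight (1/8)·(1/3) = 1/24.
If it is behind door 3 (prior 3/16): the host has 4 equally likely choices, so probability 1/4; weight (3/16)·(1/4) = 3/64.
If it is behind door 4 (prior 5/16): the host has 3 equally likely choices, so probability 1/3; weight (5/16)·(1/3) = 5/48.
If it is behind door 5 (prior 5/16): the host opened door 5, so this case is ruled out; weight (5/16)·0 = 0.
The weights sum to 41/192.
So P(the car behind door 2 | the host opened door 5) = (1/24) / (41/192) = 8/41.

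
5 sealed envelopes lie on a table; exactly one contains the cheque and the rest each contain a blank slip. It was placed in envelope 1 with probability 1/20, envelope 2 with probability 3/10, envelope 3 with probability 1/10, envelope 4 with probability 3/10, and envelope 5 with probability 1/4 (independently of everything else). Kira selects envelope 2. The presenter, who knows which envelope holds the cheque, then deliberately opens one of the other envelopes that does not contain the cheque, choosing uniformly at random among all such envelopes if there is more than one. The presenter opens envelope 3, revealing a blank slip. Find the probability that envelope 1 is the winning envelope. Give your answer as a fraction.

2/33

Consider each possible location of the cheque in turn.
If it is in envelope 1 (prior 1/20): the presenter has 3 equally likely choices, so probability 1/3; weight (1/20)·(1/3) = 1/60.
If it is in envelope 2 (prior 3/10): the presenter has 4 equally likely choices, so probability 1/4; weight (3/10)·(1/4) = 3/40.
If it is in envelope 3 (prior 1/10): the presenter opened envelope 3, so this case is ruled out; weight (1/10)·0 = 0.
If it is in envelope 4 (prior 3/10): the presenter has 3 equally likely choices, so probability 1/3; weight (3/10)·(1/3) = 1/10.
If it is in envelope 5 (prior 1/4): the presenter has 3 equally likely choices, so probability 1/3; weight (1/4)·(1/3) = 1/12.
The weights sum to 11/40.
So P(the cheque in envelope 1 | the presenter opened envelope 3) = (1/60) / (11/40) = 2/33.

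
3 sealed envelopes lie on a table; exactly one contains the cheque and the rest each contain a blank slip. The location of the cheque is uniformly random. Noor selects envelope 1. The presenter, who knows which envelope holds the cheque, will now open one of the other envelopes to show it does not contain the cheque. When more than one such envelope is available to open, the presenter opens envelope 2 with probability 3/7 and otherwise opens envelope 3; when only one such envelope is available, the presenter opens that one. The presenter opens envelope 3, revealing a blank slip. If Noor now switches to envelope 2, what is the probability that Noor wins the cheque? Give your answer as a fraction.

7/11

Apply Bayes' rule, conditioning on where the cheque actually is.
If it is in envelope 1 (prior 1/3): envelope 2 is available but not opened, probability 4/7; weight (1/3)·(4/7) = 4/21.
If it is in envelope 2 (prior 1/3): only envelope 3 is available, probability 1; weight (1/3)·1 = 1/3.
If it is in envelope 3 (prior 1/3): the presenter opened envelope 3, so this case is ruled out; weight (1/3)·0 = 0.
The weights sum to 11/21.
So P(the cheque in envelope 2 | the presenter opened envelope 3) = (1/3) / (11/21) = 7/11.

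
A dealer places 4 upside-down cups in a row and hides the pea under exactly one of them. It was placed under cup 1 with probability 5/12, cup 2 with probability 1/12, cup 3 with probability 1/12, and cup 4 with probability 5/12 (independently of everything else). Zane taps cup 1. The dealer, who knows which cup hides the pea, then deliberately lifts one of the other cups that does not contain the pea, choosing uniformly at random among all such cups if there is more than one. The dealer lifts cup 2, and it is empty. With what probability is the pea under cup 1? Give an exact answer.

5/14

Consider each possible location of the pea in turn.
If it is under cup 1 (prior 5/12): the dealer has 3 equally likely choices, so probability 1/3; weight (5/12)·(1/3) = 5/36.
If it is under cup 2 (prior 1/12): the dealer opened cup 2, so this case is ruled out; weight (1/12)·0 = 0.
If it is under cup 3 (prior 1/12): the dealer has 2 equally likely choices, so probability 1/2; weight (1/12)·(1/2) = 1/24.
If it is under cup 4 (prior 5/12): the dealer has 2 equally likely choices, so probability 1/2; weight (5/12)·(1/2) = 5/24.
The weights sum to 7/18.
So P(the pea under cup 1 | the dealer opened cup 2) = (5/36) / (7/18) = 5/14.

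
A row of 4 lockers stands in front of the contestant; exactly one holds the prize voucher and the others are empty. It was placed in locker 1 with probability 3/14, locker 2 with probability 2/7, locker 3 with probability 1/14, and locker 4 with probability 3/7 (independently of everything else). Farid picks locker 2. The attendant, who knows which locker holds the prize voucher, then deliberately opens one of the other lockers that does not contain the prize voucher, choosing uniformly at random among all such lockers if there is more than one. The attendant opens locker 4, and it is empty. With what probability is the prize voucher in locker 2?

Consider each possible location of the prize voucher in turn.
If it is in locker 1 (prior 3/14): the attendant has 2 equally likely choices, so probability 1/2; weight (3/14)·(1/2) = 3/28.
If it is in locker 2 (prior 2/7): the attendant has 3 equally likely choices, so probability 1/3; weight (2/7)·(1/3) = 2/21.
If it is in locker 3 (prior 1/14): the attendant has 2 equally likely choices, so probability 1/2; weight (1/14)·(1/2) = 1/28.
If it is in locker 4 (prior 3/7): the attendant opened locker 4, so this case is ruled out; weight (3/7)·0 = 0.
The weights sum to 5/21.
So P(the prize voucher in locker 2 | the attendant opened locker 4) = (2/21) / (5/21) = 2/5.

2/5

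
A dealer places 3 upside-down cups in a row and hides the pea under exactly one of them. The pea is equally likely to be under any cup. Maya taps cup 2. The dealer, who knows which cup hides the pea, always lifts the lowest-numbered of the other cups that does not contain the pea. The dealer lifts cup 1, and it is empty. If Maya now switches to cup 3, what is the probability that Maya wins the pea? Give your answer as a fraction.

1/2

Condition on the true location of the pea.
If it is under cup 1 (prior 1/3): the dealer opened cup 1, so this case is ruled out; weight (1/3)·0 = 0.
If it is under either of cups 2 and 3 (prior 1/3 each): cup 1 is the lowest-numbered option available, probability 1; weight (1/3)·1 = 1/3 each.
The weights sum to 2/3.
So P(the pea under cup 3 | the dealer opened cup 1) = (1/3) / (2/3) = 1/2.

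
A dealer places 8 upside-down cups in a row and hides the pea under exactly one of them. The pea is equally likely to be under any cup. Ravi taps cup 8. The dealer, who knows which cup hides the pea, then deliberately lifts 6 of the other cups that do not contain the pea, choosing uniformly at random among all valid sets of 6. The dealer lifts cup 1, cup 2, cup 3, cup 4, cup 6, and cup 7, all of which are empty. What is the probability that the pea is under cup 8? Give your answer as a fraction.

Consider each possible location of the pea in turn.
If it is under any of cups 1, 2, 3, 4, 6, and 7 (prior 1/8 each): that cup was opened and seen not to hold the prize — ruled out; weight (1/8)·0 = 0 each.
If it is under cup 5 (prior 1/8): the dealer has no choice, probability 1; weight (1/8)·1 = 1/8.
If it is under cup 8 (prior 1/8): the dealer has 7 equally likely choices, so probability 1/7; weight (1/8)·(1/7) = 1/56.
The weights sum to 1/7.
So P(the pea under cup 8 | the dealer opened cup 1, cup 2, cup 3, cup 4, cup 6, and cup 7) = (1/56) / (1/7) = 1/8.

1/8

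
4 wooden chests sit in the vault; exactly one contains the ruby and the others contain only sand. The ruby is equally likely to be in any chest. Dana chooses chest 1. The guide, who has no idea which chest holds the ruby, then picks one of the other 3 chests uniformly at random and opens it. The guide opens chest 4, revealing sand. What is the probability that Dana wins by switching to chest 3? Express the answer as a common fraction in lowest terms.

1/3

Condition on the true location of the ruby.
If it is in any of chests 1, 2, and 3 (prior 1/4 each): the guide picks chest 4 with probability 1/3 regardless, and it is not the prize; weight (1/4)·(1/3) = 1/12 each.
If it is in chest 4 (prior 1/4): the guide opened chest 4, so this case is ruled out; weight (1/4)·0 = 0.
The weights sum to 1/4.
So P(the ruby in chest 3 | the guide opened chest 4) = (1/12) / (1/4) = 1/3.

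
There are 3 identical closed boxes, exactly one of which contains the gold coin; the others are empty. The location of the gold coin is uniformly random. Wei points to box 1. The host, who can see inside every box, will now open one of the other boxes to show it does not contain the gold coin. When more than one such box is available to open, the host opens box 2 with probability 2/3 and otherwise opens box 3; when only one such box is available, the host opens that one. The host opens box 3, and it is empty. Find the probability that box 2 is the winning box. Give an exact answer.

Condition on the true location of the gold coin.
If it is in box 1 (prior 1/3): box 2 is available but not opened, probability 1/3; weight (1/3)·(1/3) = 1/9.
If it is in box 2 (prior 1/3): only box 3 is available, probability 1; weight (1/3)·1 = 1/3.
If it is in box 3 (prior 1/3): the host opened box 3, so this case is ruled out; weight (1/3)·0 = 0.
The weights sum to 4/9.
So P(the gold coin in box 2 | the host opened box 3) = (1/3) / (4/9) = 3/4.

3/4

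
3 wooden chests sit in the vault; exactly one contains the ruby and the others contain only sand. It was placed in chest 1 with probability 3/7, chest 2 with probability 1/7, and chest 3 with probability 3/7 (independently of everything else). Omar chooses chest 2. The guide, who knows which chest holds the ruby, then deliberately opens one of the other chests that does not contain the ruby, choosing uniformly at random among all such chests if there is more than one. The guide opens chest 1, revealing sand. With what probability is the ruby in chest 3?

6/7

Condition on the true location of the ruby.
If it is in chest 1 (prior 3/7): the guide opened chest 1, so this case is ruled out; weight (3/7)·0 = 0.
If it is in chest 2 (prior 1/7): the guide has 2 equally likely choices, so probability 1/2; weight (1/7)·(1/2) = 1/14.
If it is in chest 3 (prior 3/7): the guide has no choice, probability 1; weight (3/7)·1 = 3/7.
The weights sum to 1/2.
So P(the ruby in chest 3 | the guide opened chest 1) = (3/7) / (1/2) = 6/7.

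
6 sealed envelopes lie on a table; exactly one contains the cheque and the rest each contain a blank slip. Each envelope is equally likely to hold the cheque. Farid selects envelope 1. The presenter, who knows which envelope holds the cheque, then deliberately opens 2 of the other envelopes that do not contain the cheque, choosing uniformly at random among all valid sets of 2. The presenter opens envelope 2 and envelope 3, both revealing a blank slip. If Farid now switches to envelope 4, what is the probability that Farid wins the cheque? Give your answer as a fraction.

5/18

Condition on the true location of the cheque.
If it is in envelope 1 (prior 1/6): the presenter has 10 equally likely choices, so probability 1/10; weight (1/6)·(1/10) = 1/60.
If it is in either of envelopes 2 and 3 (prior 1/6 each): that envelope was opened and seen not to hold the prize — ruled out; weight (1/6)·0 = 0 each.
If it is in any of envelopes 4, 5, and 6 (prior 1/6 each): the presenter has 6 equally likely choices, so probability 1/6; weight (1/6)·(1/6) = 1/36 each.
The weights sum to 1/10.
So P(the cheque in envelope 4 | the presenter opened envelope 2 and envelope 3) = (1/36) / (1/10) = 5/18.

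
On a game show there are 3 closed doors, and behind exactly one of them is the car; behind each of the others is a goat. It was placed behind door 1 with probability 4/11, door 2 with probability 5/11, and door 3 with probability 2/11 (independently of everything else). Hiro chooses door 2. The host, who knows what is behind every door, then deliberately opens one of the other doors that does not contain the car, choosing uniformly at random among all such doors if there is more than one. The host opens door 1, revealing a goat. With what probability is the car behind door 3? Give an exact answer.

4/9

Apply Bayes' rule, conditioning on where the car actually is.
If it is behind door 1 (prior 4/11): the host opened door 1, so this case is ruled out; weight (4/11)·0 = 0.
If it is behind door 2 (prior 5/11): the host has 2 equally likely choices, so probability 1/2; weight (5/11)·(1/2) = 5/22.
If it is behind door 3 (prior 2/11): the host has no choice, probability 1; weight (2/11)·1 = 2/11.
The weights sum to 9/22.
So P(the car behind door 3 | the host opened door 1) = (2/11) / (9/22) = 4/9.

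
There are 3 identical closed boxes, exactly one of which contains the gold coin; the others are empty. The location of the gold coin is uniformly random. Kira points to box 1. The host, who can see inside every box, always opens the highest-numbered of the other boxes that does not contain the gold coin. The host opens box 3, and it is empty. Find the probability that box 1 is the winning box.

Apply Bayes' rule, conditioning on where the gold coin actually is.
If it is in either of boxes 1 and 2 (prior 1/3 each): box 3 is the highest-numbered option available, probability 1; weight (1/3)·1 = 1/3 each.
If it is in box 3 (prior 1/3): the host opened box 3, so this case is ruled out; weight (1/3)·0 = 0.
The weights sum to 2/3.
So P(the gold coin in box 1 | the host opened box 3) = (1/3) / (2/3) = 1/2.

1/2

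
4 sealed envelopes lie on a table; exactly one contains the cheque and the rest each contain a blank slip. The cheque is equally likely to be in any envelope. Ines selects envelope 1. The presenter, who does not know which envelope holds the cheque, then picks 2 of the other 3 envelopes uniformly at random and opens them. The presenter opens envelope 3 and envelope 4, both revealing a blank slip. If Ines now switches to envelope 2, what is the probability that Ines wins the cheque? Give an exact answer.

1/2

Because the presenter chose which envelopes to open without knowing where the cheque is, the choice is independent of the prize location. Learning that none of the 2 opened envelopes holds the cheque simply rules out those 2 locations and leaves the remaining 2 envelopes still equally likely by symmetry.
So P(the cheque in envelope 2) = 1/2.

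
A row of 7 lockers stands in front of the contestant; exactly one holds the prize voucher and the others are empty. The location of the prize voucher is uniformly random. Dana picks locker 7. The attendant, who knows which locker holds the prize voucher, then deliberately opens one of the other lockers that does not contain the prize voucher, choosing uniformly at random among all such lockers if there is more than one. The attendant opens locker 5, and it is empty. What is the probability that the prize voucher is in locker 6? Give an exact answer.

Condition on the true location of the prize voucher.
If it is in any of lockers 1, 2, 3, 4, and 6 (prior 1/7 each): the attendant has 5 equally likely choices, so probability 1/5; weight (1/7)·(1/5) = 1/35 each.
If it is in locker 5 (prior 1/7): the attendant opened locker 5, so this case is ruled out; weight (1/7)·0 = 0.
If it is in locker 7 (prior 1/7): the attendant has 6 equally likely choices, so probability 1/6; weight (1/7)·(1/6) = 1/42.
The weights sum to 1/6.
So P(the prize voucher in locker 6 | the attendant opened locker 5) = (1/35) / (1/6) = 6/35.

6/35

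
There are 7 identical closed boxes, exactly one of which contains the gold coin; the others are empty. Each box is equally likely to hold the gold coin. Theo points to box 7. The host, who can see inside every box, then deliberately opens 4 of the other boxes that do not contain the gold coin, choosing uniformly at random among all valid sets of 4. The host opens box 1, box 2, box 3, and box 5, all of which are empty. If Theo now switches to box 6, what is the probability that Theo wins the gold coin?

3/7

Apply Bayes' rule, conditioning on where the gold coin actually is.
If it is in any of boxes 1, 2, 3, and 5 (prior 1/7 each): that box was opened and seen not to hold the prize — ruled out; weight (1/7)·0 = 0 each.
If it is in either of boxes 4 and 6 (prior 1/7 each): the host has 5 equally likely choices, so probability 1/5; weight (1/7)·(1/5) = 1/35 each.
If it is in box 7 (prior 1/7): the host has 15 equally likely choices, so probability 1/15; weight (1/7)·(1/15) = 1/105.
The weights sum to 1/15.
So P(the gold coin in box 6 | the host opened box 1, box 2, box 3, and box 5) = (1/35) / (1/15) = 3/7.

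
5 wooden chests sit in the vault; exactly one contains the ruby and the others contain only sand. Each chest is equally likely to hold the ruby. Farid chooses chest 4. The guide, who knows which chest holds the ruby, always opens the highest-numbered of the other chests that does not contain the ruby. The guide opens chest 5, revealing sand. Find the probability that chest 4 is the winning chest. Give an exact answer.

1/4

Consider each possible location of the ruby in turn.
If it is in any of chests 1, 2, 3, and 4 (prior 1/5 each): chest 5 is the highest-numbered option available, probability 1; weight (1/5)·1 = 1/5 each.
If it is in chest 5 (prior 1/5): the guide opened chest 5, so this case is ruled out; weight (1/5)·0 = 0.
The weights sum to 4/5.
So P(the ruby in chest 4 | the guide opened chest 5) = (1/5) / (4/5) = 1/4.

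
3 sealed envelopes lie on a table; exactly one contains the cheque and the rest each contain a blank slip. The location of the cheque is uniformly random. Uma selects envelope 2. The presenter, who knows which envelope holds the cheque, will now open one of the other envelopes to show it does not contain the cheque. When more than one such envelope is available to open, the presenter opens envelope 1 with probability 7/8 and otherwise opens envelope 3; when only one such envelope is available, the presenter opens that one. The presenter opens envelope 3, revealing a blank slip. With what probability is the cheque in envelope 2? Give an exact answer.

Apply Bayes' rule, conditioning on where the cheque actually is.
If it is in envelope 1 (prior 1/3): only envelope 3 is available, probability 1; weight (1/3)·1 = 1/3.
If it is in envelope 2 (prior 1/3): envelope 1 is available but not opened, probability 1/8; weight (1/3)·(1/8) = 1/24.
If it is in envelope 3 (prior 1/3): the presenter opened envelope 3, so this case is ruled out; weight (1/3)·0 = 0.
The weights sum to 3/8.
So P(the cheque in envelope 2 | the presenter opened envelope 3) = (1/24) / (3/8) = 1/9.

1/9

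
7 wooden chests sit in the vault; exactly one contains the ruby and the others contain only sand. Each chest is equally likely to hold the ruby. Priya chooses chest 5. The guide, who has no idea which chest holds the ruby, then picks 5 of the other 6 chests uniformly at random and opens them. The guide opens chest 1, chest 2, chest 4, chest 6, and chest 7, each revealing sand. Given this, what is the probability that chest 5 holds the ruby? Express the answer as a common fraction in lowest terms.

Apply Bayes' rule, conditioning on where the ruby actually is.
If it is in any of chests 1, 2, 4, 6, and 7 (prior 1/7 each): that chest was opened and seen not to hold the prize — ruled out; weight (1/7)·0 = 0 each.
If it is in either of chests 3 and 5 (prior 1/7 each): the guide picks exactly this set with probability 1/6 regardless, and none is the prize; weight (1/7)·(1/6) = 1/42 each.
The weights sum to 1/21.
So P(the ruby in chest 5 | the guide opened chest 1, chest 2, chest 4, chest 6, and chest 7) = (1/42) / (1/21) = 1/2.

1/2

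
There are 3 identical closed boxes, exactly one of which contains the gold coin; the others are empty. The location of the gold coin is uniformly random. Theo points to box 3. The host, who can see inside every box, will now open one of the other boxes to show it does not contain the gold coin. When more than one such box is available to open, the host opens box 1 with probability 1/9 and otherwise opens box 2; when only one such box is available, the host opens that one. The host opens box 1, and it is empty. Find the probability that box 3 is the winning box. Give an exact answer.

Condition on the true location of the gold coin.
If it is in box 1 (prior 1/3): the host opened box 1, so this case is ruled out; weight (1/3)·0 = 0.
If it is in box 2 (prior 1/3): only box 1 is available, probability 1; weight (1/3)·1 = 1/3.
If it is in box 3 (prior 1/3): box 1 is available, opened with probability 1/9; weight (1/3)·(1/9) = 1/27.
The weights sum to 10/27.
So P(the gold coin in box 3 | the host opened box 1) = (1/27) / (10/27) = 1/10.

1/10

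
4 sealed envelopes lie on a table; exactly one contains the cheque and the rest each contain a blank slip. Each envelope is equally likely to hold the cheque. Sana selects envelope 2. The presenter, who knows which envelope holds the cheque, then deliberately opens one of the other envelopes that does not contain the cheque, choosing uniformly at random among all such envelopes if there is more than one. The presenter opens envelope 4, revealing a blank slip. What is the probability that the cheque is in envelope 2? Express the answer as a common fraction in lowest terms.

Apply Bayes' rule, conditioning on where the cheque actually is.
If it is in either of envelopes 1 and 3 (prior 1/4 each): the presenter has 2 equally likely choices, so probability 1/2; weight (1/4)·(1/2) = 1/8 each.
If it is in envelope 2 (prior 1/4): the presenter has 3 equally likely choices, so probability 1/3; weight (1/4)·(1/3) = 1/12.
If it is in envelope 4 (prior 1/4): the presenter opened envelope 4, so this case is ruled out; weight (1/4)·0 = 0.
The weights sum to 1/3.
So P(the cheque in envelope 2 | the presenter opened envelope 4) = (1/12) / (1/3) = 1/4.

1/4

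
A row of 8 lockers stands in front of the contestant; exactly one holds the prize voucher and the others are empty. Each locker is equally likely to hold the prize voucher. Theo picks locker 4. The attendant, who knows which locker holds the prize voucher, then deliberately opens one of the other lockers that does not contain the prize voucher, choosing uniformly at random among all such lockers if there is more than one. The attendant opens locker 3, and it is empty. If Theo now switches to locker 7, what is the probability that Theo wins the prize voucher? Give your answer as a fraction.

Apply Bayes' rule, conditioning on where the prize voucher actually is.
If it is in any of lockers 1, 2, 5, 6, 7, and 8 (prior 1/8 each): the attendant has 6 equally likely choices, so probability 1/6; weight (1/8)·(1/6) = 1/48 each.
If it is in locker 3 (prior 1/8): the attendant opened locker 3, so this case is ruled out; weight (1/8)·0 = 0.
If it is in locker 4 (prior 1/8): the attendant has 7 equally likely choices, so probability 1/7; weight (1/8)·(1/7) = 1/56.
The weights sum to 1/7.
So P(the prize voucher in locker 7 | the attendant opened locker 3) = (1/48) / (1/7) = 7/48.

7/48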